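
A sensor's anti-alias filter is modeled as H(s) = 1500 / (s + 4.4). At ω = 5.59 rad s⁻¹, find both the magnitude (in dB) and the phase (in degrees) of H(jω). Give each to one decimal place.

|H| = 46.5 dB, ∠H = -51.8 deg

|j5.59 + 4.4| = √(5.59² + 4.4²) = 7.114
|H(j5.59)| = 1500 / 7.114 = 210.85
20 log₁₀(210.85) = 46.48 dB
∠(j5.59 + 4.4) = arctan(5.59/4.4) = 51.79°
∠H(j5.59) = −51.79° = -51.79°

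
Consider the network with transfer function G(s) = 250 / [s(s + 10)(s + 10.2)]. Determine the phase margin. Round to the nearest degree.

64 deg

Gain crossover: |G(jω)| = 1 at ω ≈ 2.33 rad/sec.
∠G(j2.33) = −90° − arctan(2.33/10) − arctan(2.33/10.2) ≈ -115.95°
PM = 180° + (-115.95°) = 64.05°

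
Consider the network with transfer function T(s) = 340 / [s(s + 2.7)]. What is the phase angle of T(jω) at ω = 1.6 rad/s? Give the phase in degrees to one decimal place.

∠(j1.6 + 2.7) = arctan(1.6/2.7) = 30.65°
∠(j1.6) = 90.00°
∠T(j1.6) = − (30.65° + 90.00°) = -120.65°

-120.7°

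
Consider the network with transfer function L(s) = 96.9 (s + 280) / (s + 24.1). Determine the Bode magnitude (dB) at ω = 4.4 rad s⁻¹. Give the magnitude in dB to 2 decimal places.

|j4.4 + 280| = √(4.4² + 280²) = 280
|j4.4 + 24.1| = √(4.4² + 24.1²) = 24.5
|L(j4.4)| = 96.9 × 280 / 24.5 = 1107.6
20 log₁₀(1107.6) = 60.888 dB

60.89 dB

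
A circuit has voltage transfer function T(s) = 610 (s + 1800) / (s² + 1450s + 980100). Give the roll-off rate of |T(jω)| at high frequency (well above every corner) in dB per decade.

-20 dB/decade

With 1 zero and 2 poles, the high-frequency asymptotic slope is 20 × (1 − 2) = -20 dB/decade.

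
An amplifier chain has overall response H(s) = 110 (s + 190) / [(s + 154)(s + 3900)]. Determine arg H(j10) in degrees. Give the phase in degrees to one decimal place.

-0.8 deg

∠(j10 + 190) = arctan(10/190) = 3.01°
∠(j10 + 154) = arctan(10/154) = 3.72°
∠(j10 + 3900) = arctan(10/3900) = 0.15°
∠H(j10) = 3.01° − (3.72° + 0.15°) = -0.85°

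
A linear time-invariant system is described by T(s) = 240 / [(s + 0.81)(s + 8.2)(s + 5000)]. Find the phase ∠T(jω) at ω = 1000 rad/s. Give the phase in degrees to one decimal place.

∠(j1000 + 0.81) = arctan(1000/0.81) = 89.95°
∠(j1000 + 8.2) = arctan(1000/8.2) = 89.53°
∠(j1000 + 5000) = arctan(1000/5000) = 11.31°
∠T(j1000) = − (89.95° + 89.53° + 11.31°) = -190.79°

-190.8°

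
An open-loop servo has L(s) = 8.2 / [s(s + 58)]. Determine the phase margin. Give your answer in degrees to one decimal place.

89.9°

Gain crossover: |L(jω)| = 1 at ω ≈ 0.141 rad s⁻¹.
∠L(j0.141) = −90° − arctan(0.141/58) ≈ -90.14°
PM = 180° + (-90.14°) = 89.86°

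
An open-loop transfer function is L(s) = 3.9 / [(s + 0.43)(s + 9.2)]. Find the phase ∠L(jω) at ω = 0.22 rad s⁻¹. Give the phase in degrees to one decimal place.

-28.5 deg

∠(j0.22 + 0.43) = arctan(0.22/0.43) = 27.10°
∠(j0.22 + 9.2) = arctan(0.22/9.2) = 1.37°
∠L(j0.22) = − (27.10° + 1.37°) = -28.47°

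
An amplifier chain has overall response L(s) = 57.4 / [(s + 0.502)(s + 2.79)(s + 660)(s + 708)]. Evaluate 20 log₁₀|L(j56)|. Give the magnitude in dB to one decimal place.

-148.2 dB

|j56 + 0.502| = √(56² + 0.502²) = 56
|j56 + 2.79| = √(56² + 2.79²) = 56.07
|j56 + 660| = √(56² + 660²) = 662.4
|j56 + 708| = √(56² + 708²) = 710.2
|L(j56)| = 57.4 / (56 × 56.07 × 662.4 × 710.2) = 3.8859e-08
20 log₁₀(3.8859e-08) = -148.21 dB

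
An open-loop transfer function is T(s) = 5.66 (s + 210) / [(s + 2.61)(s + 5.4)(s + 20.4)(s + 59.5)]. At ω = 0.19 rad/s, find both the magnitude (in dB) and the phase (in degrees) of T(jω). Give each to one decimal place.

|j0.19 + 210| = √(0.19² + 210²) = 210
|j0.19 + 2.61| = √(0.19² + 2.61²) = 2.617
|j0.19 + 5.4| = √(0.19² + 5.4²) = 5.403
|j0.19 + 20.4| = √(0.19² + 20.4²) = 20.4
|j0.19 + 59.5| = √(0.19² + 59.5²) = 59.5
|T(j0.19)| = 5.66 × 210 / (2.617 × 5.403 × 20.4 × 59.5) = 0.06925
20 log₁₀(0.06925) = -23.19 dB
∠(j0.19 + 210) = arctan(0.19/210) = 0.05°
∠(j0.19 + 2.61) = arctan(0.19/2.61) = 4.16°
∠(j0.19 + 5.4) = arctan(0.19/5.4) = 2.02°
∠(j0.19 + 20.4) = arctan(0.19/20.4) = 0.53°
∠(j0.19 + 59.5) = arctan(0.19/59.5) = 0.18°
∠T(j0.19) = 0.05° − (4.16° + 2.02° + 0.53° + 0.18°) = -6.84°

|T| = -23.2 dB, ∠T = -6.8°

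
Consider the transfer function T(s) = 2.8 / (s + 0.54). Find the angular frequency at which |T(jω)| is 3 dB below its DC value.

For a single-pole low-pass, the −3 dB point is at the pole: ω = 0.54 rad/sec.

0.54 rad/sec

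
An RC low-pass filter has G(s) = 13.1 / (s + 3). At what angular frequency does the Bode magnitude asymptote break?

3 rad s⁻¹

The single real pole at s = −3 gives a corner at ω = 3 rad s⁻¹.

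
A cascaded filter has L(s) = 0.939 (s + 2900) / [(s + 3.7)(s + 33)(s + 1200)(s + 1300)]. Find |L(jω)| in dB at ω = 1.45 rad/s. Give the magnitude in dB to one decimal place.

-97.5 dB

|j1.45 + 2900| = √(1.45² + 2900²) = 2900
|j1.45 + 3.7| = √(1.45² + 3.7²) = 3.974
|j1.45 + 33| = √(1.45² + 33²) = 33.03
|j1.45 + 1200| = √(1.45² + 1200²) = 1200
|j1.45 + 1300| = √(1.45² + 1300²) = 1300
|L(j1.45)| = 0.939 × 2900 / (3.974 × 33.03 × 1200 × 1300) = 1.3298e-05
20 log₁₀(1.3298e-05) = -97.52 dB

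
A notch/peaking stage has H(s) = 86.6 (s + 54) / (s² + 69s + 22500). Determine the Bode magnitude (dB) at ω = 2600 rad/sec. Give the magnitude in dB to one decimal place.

-29.5 dB

|j2600 + 54| = √(2600² + 54²) = 2601
|(j2600)² + 69(j2600) + 22500| = |-6.7375e+06 + j1.794e+05| = 6.74e+06
|H(j2600)| = 86.6 × 2601 / 6.74e+06 = 0.033414
20 log₁₀(0.033414) = -29.52 dB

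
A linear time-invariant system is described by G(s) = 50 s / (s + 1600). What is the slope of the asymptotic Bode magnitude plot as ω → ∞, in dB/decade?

With 1 zero and 1 pole, the high-frequency asymptotic slope is 20 × (1 − 1) = 0 dB/decade.

0 dB/decade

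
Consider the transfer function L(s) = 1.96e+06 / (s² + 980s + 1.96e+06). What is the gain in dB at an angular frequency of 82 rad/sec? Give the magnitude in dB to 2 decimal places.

|(j82)² + 980(j82) + 1.96e+06| = |1.9533e+06 + j80360| = 1.955e+06
|L(j82)| = 1.96e+06 / 1.955e+06 = 1.0026
20 log₁₀(1.0026) = 0.023 dB

0.02 dB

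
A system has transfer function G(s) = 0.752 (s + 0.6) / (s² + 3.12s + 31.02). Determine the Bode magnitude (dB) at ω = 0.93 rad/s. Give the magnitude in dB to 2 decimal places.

|j0.93 + 0.6| = √(0.93² + 0.6²) = 1.107
|(j0.93)² + 3.12(j0.93) + 31.02| = |30.155 + j2.9016| = 30.29
|G(j0.93)| = 0.752 × 1.107 / 30.29 = 0.027473
20 log₁₀(0.027473) = -31.222 dB

-31.22 dB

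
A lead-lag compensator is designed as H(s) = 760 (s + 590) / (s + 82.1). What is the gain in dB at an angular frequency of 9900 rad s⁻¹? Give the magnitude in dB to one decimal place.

57.6 dB

|j9900 + 590| = √(9900² + 590²) = 9918
|j9900 + 82.1| = √(9900² + 82.1²) = 9900
|H(j9900)| = 760 × 9918 / 9900 = 761.32
20 log₁₀(761.32) = 57.63 dB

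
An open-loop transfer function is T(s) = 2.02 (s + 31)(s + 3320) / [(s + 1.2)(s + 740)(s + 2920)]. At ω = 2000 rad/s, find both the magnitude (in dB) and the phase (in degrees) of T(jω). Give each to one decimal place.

|j2000 + 31| = √(2000² + 31²) = 2000
|j2000 + 3320| = √(2000² + 3320²) = 3876
|j2000 + 1.2| = √(2000² + 1.2²) = 2000
|j2000 + 740| = √(2000² + 740²) = 2133
|j2000 + 2920| = √(2000² + 2920²) = 3539
|T(j2000)| = 2.02 × 2000 × 3876 / (2000 × 2133 × 3539) = 0.0010375
20 log₁₀(0.0010375) = -59.68 dB
∠(j2000 + 31) = arctan(2000/31) = 89.11°
∠(j2000 + 3320) = arctan(2000/3320) = 31.07°
∠(j2000 + 1.2) = arctan(2000/1.2) = 89.97°
∠(j2000 + 740) = arctan(2000/740) = 69.70°
∠(j2000 + 2920) = arctan(2000/2920) = 34.41°
∠T(j2000) = 89.11° + 31.07° − (89.97° + 69.70° + 34.41°) = -73.89°

|T| = -59.7 dB, ∠T = -73.9°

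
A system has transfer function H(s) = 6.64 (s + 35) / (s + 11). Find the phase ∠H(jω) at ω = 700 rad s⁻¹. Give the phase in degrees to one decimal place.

-2.0°

∠(j700 + 35) = arctan(700/35) = 87.14°
∠(j700 + 11) = arctan(700/11) = 89.10°
∠H(j700) = 87.14° − 89.10° = -1.96°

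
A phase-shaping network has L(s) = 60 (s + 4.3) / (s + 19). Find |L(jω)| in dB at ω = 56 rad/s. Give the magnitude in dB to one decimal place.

|j56 + 4.3| = √(56² + 4.3²) = 56.16
|j56 + 19| = √(56² + 19²) = 59.14
|L(j56)| = 60 × 56.16 / 59.14 = 56.986
20 log₁₀(56.986) = 35.12 dB

35.1 dB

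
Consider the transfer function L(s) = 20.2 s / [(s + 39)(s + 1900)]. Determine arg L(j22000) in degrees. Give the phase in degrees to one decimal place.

∠(j22000) = 90.00°
∠(j22000 + 39) = arctan(22000/39) = 89.90°
∠(j22000 + 1900) = arctan(22000/1900) = 85.06°
∠L(j22000) = 90.00° − (89.90° + 85.06°) = -84.96°

-85.0°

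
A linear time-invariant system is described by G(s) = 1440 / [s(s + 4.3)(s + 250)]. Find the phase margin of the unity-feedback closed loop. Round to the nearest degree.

73°

Gain crossover: |G(jω)| = 1 at ω ≈ 1.28 rad/sec.
∠G(j1.28) = −90° − arctan(1.28/4.3) − arctan(1.28/250) ≈ -106.91°
PM = 180° + (-106.91°) = 73.09°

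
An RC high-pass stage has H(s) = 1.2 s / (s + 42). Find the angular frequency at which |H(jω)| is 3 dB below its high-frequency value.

42 rad/sec

For a single-pole high-pass, the −3 dB point is at the pole: ω = 42 rad/sec.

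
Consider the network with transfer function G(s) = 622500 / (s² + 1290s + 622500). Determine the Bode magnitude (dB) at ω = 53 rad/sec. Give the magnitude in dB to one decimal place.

|(j53)² + 1290(j53) + 622500| = |6.1969e+05 + j68370| = 6.235e+05
|G(j53)| = 622500 / 6.235e+05 = 0.99847
20 log₁₀(0.99847) = -0.01 dB

-0.0 dB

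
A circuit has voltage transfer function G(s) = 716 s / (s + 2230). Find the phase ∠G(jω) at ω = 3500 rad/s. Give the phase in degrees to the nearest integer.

33°

∠(j3500) = 90.00°
∠(j3500 + 2230) = arctan(3500/2230) = 57.50°
∠G(j3500) = 90.00° − 57.50° = 32.50°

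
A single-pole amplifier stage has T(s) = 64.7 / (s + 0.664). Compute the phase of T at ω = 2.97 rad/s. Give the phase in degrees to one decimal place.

-77.4°

∠(j2.97 + 0.664) = arctan(2.97/0.664) = 77.40°
∠T(j2.97) = −77.40° = -77.40°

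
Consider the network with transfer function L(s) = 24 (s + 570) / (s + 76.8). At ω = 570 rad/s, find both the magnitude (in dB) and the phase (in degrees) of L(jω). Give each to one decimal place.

|j570 + 570| = √(570² + 570²) = 806.1
|j570 + 76.8| = √(570² + 76.8²) = 575.2
|L(j570)| = 24 × 806.1 / 575.2 = 33.637
20 log₁₀(33.637) = 30.54 dB
∠(j570 + 570) = arctan(570/570) = 45.00°
∠(j570 + 76.8) = arctan(570/76.8) = 82.33°
∠L(j570) = 45.00° − 82.33° = -37.33°

|L| = 30.5 dB, ∠L = -37.3°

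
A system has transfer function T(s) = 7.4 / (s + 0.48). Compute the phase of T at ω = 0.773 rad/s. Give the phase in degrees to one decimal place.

-58.2°

∠(j0.773 + 0.48) = arctan(0.773/0.48) = 58.16°
∠T(j0.773) = −58.16° = -58.16°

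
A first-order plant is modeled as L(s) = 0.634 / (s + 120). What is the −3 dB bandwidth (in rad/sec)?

120 rad/sec

For a single-pole low-pass, the −3 dB point is at the pole: ω = 120 rad/sec.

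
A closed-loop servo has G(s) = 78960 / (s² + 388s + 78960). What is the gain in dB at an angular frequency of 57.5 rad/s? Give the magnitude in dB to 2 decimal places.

0.01 dB

|(j57.5)² + 388(j57.5) + 78960| = |75654 + j22310| = 7.887e+04
|G(j57.5)| = 78960 / 7.887e+04 = 1.0011
20 log₁₀(1.0011) = 0.009 dB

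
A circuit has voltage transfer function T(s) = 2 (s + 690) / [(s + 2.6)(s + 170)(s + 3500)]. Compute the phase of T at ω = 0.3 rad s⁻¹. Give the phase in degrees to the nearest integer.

-7°

∠(j0.3 + 690) = arctan(0.3/690) = 0.02°
∠(j0.3 + 2.6) = arctan(0.3/2.6) = 6.58°
∠(j0.3 + 170) = arctan(0.3/170) = 0.10°
∠(j0.3 + 3500) = arctan(0.3/3500) = 0.00°
∠T(j0.3) = 0.02° − (6.58° + 0.10° + 0.00°) = -6.66°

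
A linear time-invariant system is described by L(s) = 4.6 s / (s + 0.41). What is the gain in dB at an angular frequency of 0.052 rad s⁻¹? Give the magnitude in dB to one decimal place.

|j0.052| = 0.052
|j0.052 + 0.41| = √(0.052² + 0.41²) = 0.4133
|L(j0.052)| = 4.6 × 0.052 / 0.4133 = 0.57878
20 log₁₀(0.57878) = -4.75 dB

-4.7 dB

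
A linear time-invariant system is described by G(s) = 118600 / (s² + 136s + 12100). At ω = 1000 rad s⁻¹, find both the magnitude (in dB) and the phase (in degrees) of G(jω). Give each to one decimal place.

|G| = -18.5 dB, ∠G = -172.2°

|(j1000)² + 136(j1000) + 12100| = |-9.879e+05 + j1.36e+05| = 9.972e+05
|G(j1000)| = 118600 / 9.972e+05 = 0.11893
20 log₁₀(0.11893) = -18.49 dB
∠[(j1000)² + 136(j1000) + 12100] = ∠[-9.879e+05 + j1.36e+05] = 172.16°
∠G(j1000) = −172.16° = -172.16°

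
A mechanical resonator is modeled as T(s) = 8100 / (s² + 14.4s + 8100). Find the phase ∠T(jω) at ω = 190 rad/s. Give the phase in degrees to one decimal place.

∠[(j190)² + 14.4(j190) + 8100] = ∠[-28000 + j2736] = 174.42°
∠T(j190) = −174.42° = -174.42°

-174.4°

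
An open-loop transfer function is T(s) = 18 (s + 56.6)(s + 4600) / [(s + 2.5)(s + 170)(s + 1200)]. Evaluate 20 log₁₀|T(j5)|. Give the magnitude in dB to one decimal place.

12.3 dB

|j5 + 56.6| = √(5² + 56.6²) = 56.82
|j5 + 4600| = √(5² + 4600²) = 4600
|j5 + 2.5| = √(5² + 2.5²) = 5.59
|j5 + 170| = √(5² + 170²) = 170.1
|j5 + 1200| = √(5² + 1200²) = 1200
|T(j5)| = 18 × 56.82 × 4600 / (5.59 × 170.1 × 1200) = 4.1237
20 log₁₀(4.1237) = 12.31 dB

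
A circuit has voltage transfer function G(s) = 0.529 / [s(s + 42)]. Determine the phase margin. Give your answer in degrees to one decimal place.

90.0 deg

Gain crossover: |G(jω)| = 1 at ω ≈ 0.0126 rad/sec.
∠G(j0.0126) = −90° − arctan(0.0126/42) ≈ -90.02°
PM = 180° + (-90.02°) = 89.98°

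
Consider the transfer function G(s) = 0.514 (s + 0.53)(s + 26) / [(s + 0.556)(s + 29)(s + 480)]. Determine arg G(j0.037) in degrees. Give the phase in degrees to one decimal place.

∠(j0.037 + 0.53) = arctan(0.037/0.53) = 3.99°
∠(j0.037 + 26) = arctan(0.037/26) = 0.08°
∠(j0.037 + 0.556) = arctan(0.037/0.556) = 3.81°
∠(j0.037 + 29) = arctan(0.037/29) = 0.07°
∠(j0.037 + 480) = arctan(0.037/480) = 0.00°
∠G(j0.037) = 3.99° + 0.08° − (3.81° + 0.07° + 0.00°) = 0.19°

0.2°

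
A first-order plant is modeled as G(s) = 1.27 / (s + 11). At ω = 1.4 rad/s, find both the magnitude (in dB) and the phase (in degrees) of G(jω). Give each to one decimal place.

|G| = -18.8 dB, ∠G = -7.3 deg

|j1.4 + 11| = √(1.4² + 11²) = 11.09
|G(j1.4)| = 1.27 / 11.09 = 0.11453
20 log₁₀(0.11453) = -18.82 dB
∠(j1.4 + 11) = arctan(1.4/11) = 7.25°
∠G(j1.4) = −7.25° = -7.25°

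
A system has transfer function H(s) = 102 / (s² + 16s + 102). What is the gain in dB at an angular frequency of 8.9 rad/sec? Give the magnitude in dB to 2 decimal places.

|(j8.9)² + 16(j8.9) + 102| = |22.79 + j142.4| = 144.2
|H(j8.9)| = 102 / 144.2 = 0.70729
20 log₁₀(0.70729) = -3.008 dB

-3.01 dB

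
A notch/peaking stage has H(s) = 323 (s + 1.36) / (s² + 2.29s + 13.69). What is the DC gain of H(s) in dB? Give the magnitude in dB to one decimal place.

30.1 dB

H(0) = 323 × 1.36 / 13.69 = 32.088
20 log₁₀(32.088) = 30.13 dB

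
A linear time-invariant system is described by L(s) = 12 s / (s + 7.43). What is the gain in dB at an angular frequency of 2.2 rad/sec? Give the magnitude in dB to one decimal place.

|j2.2| = 2.2
|j2.2 + 7.43| = √(2.2² + 7.43²) = 7.749
|L(j2.2)| = 12 × 2.2 / 7.749 = 3.407
20 log₁₀(3.407) = 10.65 dB

10.6 dB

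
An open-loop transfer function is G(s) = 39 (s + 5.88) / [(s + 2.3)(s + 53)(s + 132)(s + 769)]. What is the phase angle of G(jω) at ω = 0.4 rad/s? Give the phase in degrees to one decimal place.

∠(j0.4 + 5.88) = arctan(0.4/5.88) = 3.89°
∠(j0.4 + 2.3) = arctan(0.4/2.3) = 9.87°
∠(j0.4 + 53) = arctan(0.4/53) = 0.43°
∠(j0.4 + 132) = arctan(0.4/132) = 0.17°
∠(j0.4 + 769) = arctan(0.4/769) = 0.03°
∠G(j0.4) = 3.89° − (9.87° + 0.43° + 0.17° + 0.03°) = -6.61°

-6.6 deg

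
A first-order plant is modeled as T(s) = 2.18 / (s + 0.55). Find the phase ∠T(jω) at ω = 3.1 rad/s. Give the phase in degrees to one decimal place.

∠(j3.1 + 0.55) = arctan(3.1/0.55) = 79.94°
∠T(j3.1) = −79.94° = -79.94°

-79.9°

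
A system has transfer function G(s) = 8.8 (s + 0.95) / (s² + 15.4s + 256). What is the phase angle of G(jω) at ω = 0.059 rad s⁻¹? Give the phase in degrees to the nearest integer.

∠(j0.059 + 0.95) = arctan(0.059/0.95) = 3.55°
∠[(j0.059)² + 15.4(j0.059) + 256] = ∠[256 + j0.9086] = 0.20°
∠G(j0.059) = 3.55° − 0.20° = 3.35°

3°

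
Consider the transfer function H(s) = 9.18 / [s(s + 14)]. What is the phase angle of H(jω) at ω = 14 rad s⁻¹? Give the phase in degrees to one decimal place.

-135.0°

∠(j14 + 14) = arctan(14/14) = 45.00°
∠(j14) = 90.00°
∠H(j14) = − (45.00° + 90.00°) = -135.00°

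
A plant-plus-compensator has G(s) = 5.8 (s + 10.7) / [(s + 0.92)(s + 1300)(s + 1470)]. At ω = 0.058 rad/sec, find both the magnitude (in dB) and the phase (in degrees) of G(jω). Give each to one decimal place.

|j0.058 + 10.7| = √(0.058² + 10.7²) = 10.7
|j0.058 + 0.92| = √(0.058² + 0.92²) = 0.9218
|j0.058 + 1300| = √(0.058² + 1300²) = 1300
|j0.058 + 1470| = √(0.058² + 1470²) = 1470
|G(j0.058)| = 5.8 × 10.7 / (0.9218 × 1300 × 1470) = 3.523e-05
20 log₁₀(3.523e-05) = -89.06 dB
∠(j0.058 + 10.7) = arctan(0.058/10.7) = 0.31°
∠(j0.058 + 0.92) = arctan(0.058/0.92) = 3.61°
∠(j0.058 + 1300) = arctan(0.058/1300) = 0.00°
∠(j0.058 + 1470) = arctan(0.058/1470) = 0.00°
∠G(j0.058) = 0.31° − (3.61° + 0.00° + 0.00°) = -3.30°

|G| = -89.1 dB, ∠G = -3.3°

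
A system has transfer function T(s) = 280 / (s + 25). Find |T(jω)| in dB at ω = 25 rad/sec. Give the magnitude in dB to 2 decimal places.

17.97 dB

|j25 + 25| = √(25² + 25²) = 35.36
|T(j25)| = 280 / 35.36 = 7.9196
20 log₁₀(7.9196) = 17.974 dB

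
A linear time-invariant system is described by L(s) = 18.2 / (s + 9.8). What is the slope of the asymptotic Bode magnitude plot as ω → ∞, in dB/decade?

-20 dB/decade

With 0 zeros and 1 pole, the high-frequency asymptotic slope is 20 × (0 − 1) = -20 dB/decade.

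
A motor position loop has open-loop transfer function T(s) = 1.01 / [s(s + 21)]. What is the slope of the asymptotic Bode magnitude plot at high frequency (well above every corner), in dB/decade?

With 0 zeros and 2 poles, the high-frequency asymptotic slope is 20 × (0 − 2) = -40 dB/decade.

-40 dB/decade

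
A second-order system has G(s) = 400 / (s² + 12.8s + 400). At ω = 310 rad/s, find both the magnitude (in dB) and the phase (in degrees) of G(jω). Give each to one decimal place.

|(j310)² + 12.8(j310) + 400| = |-95700 + j3968| = 9.578e+04
|G(j310)| = 400 / 9.578e+04 = 0.0041761
20 log₁₀(0.0041761) = -47.58 dB
∠[(j310)² + 12.8(j310) + 400] = ∠[-95700 + j3968] = 177.63°
∠G(j310) = −177.63° = -177.63°

|G| = -47.6 dB, ∠G = -177.6 deg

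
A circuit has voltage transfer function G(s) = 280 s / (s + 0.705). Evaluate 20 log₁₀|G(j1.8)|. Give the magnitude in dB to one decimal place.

48.3 dB

|j1.8| = 1.8
|j1.8 + 0.705| = √(1.8² + 0.705²) = 1.933
|G(j1.8)| = 280 × 1.8 / 1.933 = 260.72
20 log₁₀(260.72) = 48.32 dB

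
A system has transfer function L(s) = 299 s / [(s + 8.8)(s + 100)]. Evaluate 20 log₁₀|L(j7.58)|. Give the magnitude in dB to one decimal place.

5.8 dB

|j7.58| = 7.58
|j7.58 + 8.8| = √(7.58² + 8.8²) = 11.61
|j7.58 + 100| = √(7.58² + 100²) = 100.3
|L(j7.58)| = 299 × 7.58 / (11.61 × 100.3) = 1.9458
20 log₁₀(1.9458) = 5.78 dB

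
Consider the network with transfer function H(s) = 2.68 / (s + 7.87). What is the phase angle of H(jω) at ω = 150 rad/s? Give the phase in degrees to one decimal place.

∠(j150 + 7.87) = arctan(150/7.87) = 87.00°
∠H(j150) = −87.00° = -87.00°

-87.0°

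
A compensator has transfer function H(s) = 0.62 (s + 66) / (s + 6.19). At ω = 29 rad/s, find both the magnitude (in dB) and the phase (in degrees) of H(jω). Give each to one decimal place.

|H| = 3.6 dB, ∠H = -54.2°

|j29 + 66| = √(29² + 66²) = 72.09
|j29 + 6.19| = √(29² + 6.19²) = 29.65
|H(j29)| = 0.62 × 72.09 / 29.65 = 1.5073
20 log₁₀(1.5073) = 3.56 dB
∠(j29 + 66) = arctan(29/66) = 23.72°
∠(j29 + 6.19) = arctan(29/6.19) = 77.95°
∠H(j29) = 23.72° − 77.95° = -54.23°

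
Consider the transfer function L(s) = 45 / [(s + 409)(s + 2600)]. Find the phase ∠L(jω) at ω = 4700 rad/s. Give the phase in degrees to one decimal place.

∠(j4700 + 409) = arctan(4700/409) = 85.03°
∠(j4700 + 2600) = arctan(4700/2600) = 61.05°
∠L(j4700) = − (85.03° + 61.05°) = -146.08°

-146.1°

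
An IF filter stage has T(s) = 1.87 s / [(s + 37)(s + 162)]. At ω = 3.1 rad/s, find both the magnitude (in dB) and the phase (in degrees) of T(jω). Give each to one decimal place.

|T| = -60.3 dB, ∠T = 84.1 deg

|j3.1| = 3.1
|j3.1 + 37| = √(3.1² + 37²) = 37.13
|j3.1 + 162| = √(3.1² + 162²) = 162
|T(j3.1)| = 1.87 × 3.1 / (37.13 × 162) = 0.00096358
20 log₁₀(0.00096358) = -60.32 dB
∠(j3.1) = 90.00°
∠(j3.1 + 37) = arctan(3.1/37) = 4.79°
∠(j3.1 + 162) = arctan(3.1/162) = 1.10°
∠T(j3.1) = 90.00° − (4.79° + 1.10°) = 84.11°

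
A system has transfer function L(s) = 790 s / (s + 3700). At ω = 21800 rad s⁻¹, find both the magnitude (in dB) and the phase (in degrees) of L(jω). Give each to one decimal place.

|j21800| = 2.18e+04
|j21800 + 3700| = √(21800² + 3700²) = 2.211e+04
|L(j21800)| = 790 × 2.18e+04 / 2.211e+04 = 778.86
20 log₁₀(778.86) = 57.83 dB
∠(j21800) = 90.00°
∠(j21800 + 3700) = arctan(21800/3700) = 80.37°
∠L(j21800) = 90.00° − 80.37° = 9.63°

|L| = 57.8 dB, ∠L = 9.6°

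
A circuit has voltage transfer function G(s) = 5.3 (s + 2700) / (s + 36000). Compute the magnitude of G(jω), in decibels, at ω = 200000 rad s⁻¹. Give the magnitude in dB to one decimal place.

14.3 dB

|j200000 + 2700| = √(200000² + 2700²) = 2e+05
|j200000 + 36000| = √(200000² + 36000²) = 2.032e+05
|G(j200000)| = 5.3 × 2e+05 / 2.032e+05 = 5.2166
20 log₁₀(5.2166) = 14.35 dB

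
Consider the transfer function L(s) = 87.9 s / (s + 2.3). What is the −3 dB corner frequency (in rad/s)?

2.3 rad/s

For a single-pole high-pass, the −3 dB point is at the pole: ω = 2.3 rad/s.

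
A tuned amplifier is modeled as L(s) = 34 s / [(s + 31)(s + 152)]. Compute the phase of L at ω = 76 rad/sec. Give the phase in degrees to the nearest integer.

-4°

∠(j76) = 90.00°
∠(j76 + 31) = arctan(76/31) = 67.81°
∠(j76 + 152) = arctan(76/152) = 26.57°
∠L(j76) = 90.00° − (67.81° + 26.57°) = -4.37°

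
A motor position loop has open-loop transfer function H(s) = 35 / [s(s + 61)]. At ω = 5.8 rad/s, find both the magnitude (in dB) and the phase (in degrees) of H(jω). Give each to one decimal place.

|j5.8 + 61| = √(5.8² + 61²) = 61.28
|j5.8| = 5.8
|H(j5.8)| = 35 / (61.28 × 5.8) = 0.098482
20 log₁₀(0.098482) = -20.13 dB
∠(j5.8 + 61) = arctan(5.8/61) = 5.43°
∠(j5.8) = 90.00°
∠H(j5.8) = − (5.43° + 90.00°) = -95.43°

|H| = -20.1 dB, ∠H = -95.4 deg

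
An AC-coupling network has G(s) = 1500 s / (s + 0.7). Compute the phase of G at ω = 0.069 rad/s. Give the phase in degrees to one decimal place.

84.4°

∠(j0.069) = 90.00°
∠(j0.069 + 0.7) = arctan(0.069/0.7) = 5.63°
∠G(j0.069) = 90.00° − 5.63° = 84.37°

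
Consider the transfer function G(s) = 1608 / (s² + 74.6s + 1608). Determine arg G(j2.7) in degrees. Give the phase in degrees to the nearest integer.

-7°

∠[(j2.7)² + 74.6(j2.7) + 1608] = ∠[1600.7 + j201.42] = 7.17°
∠G(j2.7) = −7.17° = -7.17°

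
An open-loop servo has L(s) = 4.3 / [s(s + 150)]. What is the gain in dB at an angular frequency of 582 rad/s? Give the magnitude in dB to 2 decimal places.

-98.21 dB

|j582 + 150| = √(582² + 150²) = 601
|j582| = 582
|L(j582)| = 4.3 / (601 × 582) = 1.2293e-05
20 log₁₀(1.2293e-05) = -98.207 dB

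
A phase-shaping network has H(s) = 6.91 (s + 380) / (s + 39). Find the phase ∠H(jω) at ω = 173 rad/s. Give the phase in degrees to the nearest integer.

∠(j173 + 380) = arctan(173/380) = 24.48°
∠(j173 + 39) = arctan(173/39) = 77.30°
∠H(j173) = 24.48° − 77.30° = -52.82°

-53°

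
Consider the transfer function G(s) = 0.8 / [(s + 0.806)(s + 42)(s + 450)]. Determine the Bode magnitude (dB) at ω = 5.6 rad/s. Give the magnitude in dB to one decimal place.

-102.6 dB

|j5.6 + 0.806| = √(5.6² + 0.806²) = 5.658
|j5.6 + 42| = √(5.6² + 42²) = 42.37
|j5.6 + 450| = √(5.6² + 450²) = 450
|G(j5.6)| = 0.8 / (5.658 × 42.37 × 450) = 7.4153e-06
20 log₁₀(7.4153e-06) = -102.60 dB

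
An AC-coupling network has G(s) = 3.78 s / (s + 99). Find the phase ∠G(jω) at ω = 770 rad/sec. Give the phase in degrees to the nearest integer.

7°

∠(j770) = 90.00°
∠(j770 + 99) = arctan(770/99) = 82.67°
∠G(j770) = 90.00° − 82.67° = 7.33°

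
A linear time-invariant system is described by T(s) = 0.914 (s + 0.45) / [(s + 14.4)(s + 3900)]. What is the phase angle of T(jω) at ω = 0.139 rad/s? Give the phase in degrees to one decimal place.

16.6°

∠(j0.139 + 0.45) = arctan(0.139/0.45) = 17.17°
∠(j0.139 + 14.4) = arctan(0.139/14.4) = 0.55°
∠(j0.139 + 3900) = arctan(0.139/3900) = 0.00°
∠T(j0.139) = 17.17° − (0.55° + 0.00°) = 16.61°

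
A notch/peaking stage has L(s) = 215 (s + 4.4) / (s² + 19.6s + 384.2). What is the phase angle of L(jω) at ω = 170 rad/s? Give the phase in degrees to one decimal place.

-84.8°

∠(j170 + 4.4) = arctan(170/4.4) = 88.52°
∠[(j170)² + 19.6(j170) + 384.2] = ∠[-28516 + j3332] = 173.34°
∠L(j170) = 88.52° − 173.34° = -84.82°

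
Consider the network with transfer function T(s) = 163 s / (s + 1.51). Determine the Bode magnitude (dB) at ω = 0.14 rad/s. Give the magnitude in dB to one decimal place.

|j0.14| = 0.14
|j0.14 + 1.51| = √(0.14² + 1.51²) = 1.516
|T(j0.14)| = 163 × 0.14 / 1.516 = 15.048
20 log₁₀(15.048) = 23.55 dB

23.5 dB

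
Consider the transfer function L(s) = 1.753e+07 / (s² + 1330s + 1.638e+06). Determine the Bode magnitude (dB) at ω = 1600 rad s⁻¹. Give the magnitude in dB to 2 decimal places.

17.57 dB

|(j1600)² + 1330(j1600) + 1.638e+06| = |-9.22e+05 + j2.128e+06| = 2.319e+06
|L(j1600)| = 1.753e+07 / 2.319e+06 = 7.5588
20 log₁₀(7.5588) = 17.569 dB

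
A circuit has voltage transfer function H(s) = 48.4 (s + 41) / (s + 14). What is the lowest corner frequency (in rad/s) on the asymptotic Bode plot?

14 rad/s

Break frequencies occur at each pole and zero magnitude: 14 rad/s, 41 rad/s.
The lowest is 14 rad/s.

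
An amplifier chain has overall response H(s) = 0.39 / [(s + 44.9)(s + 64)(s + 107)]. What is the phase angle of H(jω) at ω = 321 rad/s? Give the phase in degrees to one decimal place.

∠(j321 + 44.9) = arctan(321/44.9) = 82.04°
∠(j321 + 64) = arctan(321/64) = 78.72°
∠(j321 + 107) = arctan(321/107) = 71.57°
∠H(j321) = − (82.04° + 78.72° + 71.57°) = -232.33°

-232.3°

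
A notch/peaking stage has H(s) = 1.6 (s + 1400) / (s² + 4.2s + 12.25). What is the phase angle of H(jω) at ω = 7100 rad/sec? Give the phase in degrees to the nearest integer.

∠(j7100 + 1400) = arctan(7100/1400) = 78.85°
∠[(j7100)² + 4.2(j7100) + 12.25] = ∠[-5.041e+07 + j29820] = 179.97°
∠H(j7100) = 78.85° − 179.97° = -101.12°

-101 deg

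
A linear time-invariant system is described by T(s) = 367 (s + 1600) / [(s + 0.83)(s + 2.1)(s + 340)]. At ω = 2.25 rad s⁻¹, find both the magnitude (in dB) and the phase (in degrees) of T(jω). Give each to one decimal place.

|j2.25 + 1600| = √(2.25² + 1600²) = 1600
|j2.25 + 0.83| = √(2.25² + 0.83²) = 2.398
|j2.25 + 2.1| = √(2.25² + 2.1²) = 3.078
|j2.25 + 340| = √(2.25² + 340²) = 340
|T(j2.25)| = 367 × 1600 / (2.398 × 3.078 × 340) = 233.98
20 log₁₀(233.98) = 47.38 dB
∠(j2.25 + 1600) = arctan(2.25/1600) = 0.08°
∠(j2.25 + 0.83) = arctan(2.25/0.83) = 69.75°
∠(j2.25 + 2.1) = arctan(2.25/2.1) = 46.97°
∠(j2.25 + 340) = arctan(2.25/340) = 0.38°
∠T(j2.25) = 0.08° − (69.75° + 46.97° + 0.38°) = -117.03°

|T| = 47.4 dB, ∠T = -117.0°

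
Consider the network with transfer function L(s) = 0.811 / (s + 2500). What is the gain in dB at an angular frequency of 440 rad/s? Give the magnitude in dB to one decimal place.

|j440 + 2500| = √(440² + 2500²) = 2538
|L(j440)| = 0.811 / 2538 = 0.00031949
20 log₁₀(0.00031949) = -69.91 dB

-69.9 dB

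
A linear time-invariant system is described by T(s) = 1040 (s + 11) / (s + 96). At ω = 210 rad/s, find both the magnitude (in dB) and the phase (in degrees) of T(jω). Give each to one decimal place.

|T| = 59.5 dB, ∠T = 21.6°

|j210 + 11| = √(210² + 11²) = 210.3
|j210 + 96| = √(210² + 96²) = 230.9
|T(j210)| = 1040 × 210.3 / 230.9 = 947.15
20 log₁₀(947.15) = 59.53 dB
∠(j210 + 11) = arctan(210/11) = 87.00°
∠(j210 + 96) = arctan(210/96) = 65.43°
∠T(j210) = 87.00° − 65.43° = 21.57°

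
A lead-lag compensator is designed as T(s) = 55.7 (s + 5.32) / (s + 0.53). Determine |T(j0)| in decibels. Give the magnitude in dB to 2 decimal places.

54.95 dB

T(0) = 55.7 × 5.32 / 0.53 = 559.1
20 log₁₀(559.1) = 54.950 dB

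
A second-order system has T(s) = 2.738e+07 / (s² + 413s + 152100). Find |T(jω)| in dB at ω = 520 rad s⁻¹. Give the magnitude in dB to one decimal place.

|(j520)² + 413(j520) + 152100| = |-1.183e+05 + j2.1476e+05| = 2.452e+05
|T(j520)| = 2.738e+07 / 2.452e+05 = 111.67
20 log₁₀(111.67) = 40.96 dB

41.0 dB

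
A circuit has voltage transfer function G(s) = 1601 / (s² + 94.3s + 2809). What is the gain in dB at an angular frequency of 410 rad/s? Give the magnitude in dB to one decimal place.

-40.5 dB

|(j410)² + 94.3(j410) + 2809| = |-1.6529e+05 + j38663| = 1.698e+05
|G(j410)| = 1601 / 1.698e+05 = 0.0094314
20 log₁₀(0.0094314) = -40.51 dB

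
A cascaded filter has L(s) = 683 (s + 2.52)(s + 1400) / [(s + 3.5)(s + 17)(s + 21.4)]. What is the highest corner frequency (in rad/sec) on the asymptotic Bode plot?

1400 rad/sec

Break frequencies occur at each pole and zero magnitude: 2.52 rad/sec, 3.5 rad/sec, 17 rad/sec, 21.4 rad/sec, 1400 rad/sec.
The highest is 1400 rad/sec.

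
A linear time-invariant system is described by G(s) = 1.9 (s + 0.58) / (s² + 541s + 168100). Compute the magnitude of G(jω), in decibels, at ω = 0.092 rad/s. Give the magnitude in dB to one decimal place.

-103.6 dB

|j0.092 + 0.58| = √(0.092² + 0.58²) = 0.5873
|(j0.092)² + 541(j0.092) + 168100| = |1.681e+05 + j49.772| = 1.681e+05
|G(j0.092)| = 1.9 × 0.5873 / 1.681e+05 = 6.6376e-06
20 log₁₀(6.6376e-06) = -103.56 dB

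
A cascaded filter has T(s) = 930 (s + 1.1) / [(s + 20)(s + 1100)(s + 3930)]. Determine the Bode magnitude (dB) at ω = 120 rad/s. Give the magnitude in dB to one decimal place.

-73.5 dB

|j120 + 1.1| = √(120² + 1.1²) = 120
|j120 + 20| = √(120² + 20²) = 121.7
|j120 + 1100| = √(120² + 1100²) = 1107
|j120 + 3930| = √(120² + 3930²) = 3932
|T(j120)| = 930 × 120 / (121.7 × 1107 × 3932) = 0.00021086
20 log₁₀(0.00021086) = -73.52 dB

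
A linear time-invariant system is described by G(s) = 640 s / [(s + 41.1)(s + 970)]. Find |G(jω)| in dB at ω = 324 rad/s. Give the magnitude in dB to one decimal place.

|j324| = 324
|j324 + 41.1| = √(324² + 41.1²) = 326.6
|j324 + 970| = √(324² + 970²) = 1023
|G(j324)| = 640 × 324 / (326.6 × 1023) = 0.62083
20 log₁₀(0.62083) = -4.14 dB

-4.1 dB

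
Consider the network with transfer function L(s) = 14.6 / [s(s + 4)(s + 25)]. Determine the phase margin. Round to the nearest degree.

Gain crossover: |L(jω)| = 1 at ω ≈ 0.146 rad s⁻¹.
∠L(j0.146) = −90° − arctan(0.146/4) − arctan(0.146/25) ≈ -92.42°
PM = 180° + (-92.42°) = 87.58°

88°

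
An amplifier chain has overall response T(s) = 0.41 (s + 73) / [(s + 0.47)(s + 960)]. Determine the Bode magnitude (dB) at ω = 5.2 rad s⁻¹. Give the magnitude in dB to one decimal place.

-44.5 dB

|j5.2 + 73| = √(5.2² + 73²) = 73.18
|j5.2 + 0.47| = √(5.2² + 0.47²) = 5.221
|j5.2 + 960| = √(5.2² + 960²) = 960
|T(j5.2)| = 0.41 × 73.18 / (5.221 × 960) = 0.0059863
20 log₁₀(0.0059863) = -44.46 dB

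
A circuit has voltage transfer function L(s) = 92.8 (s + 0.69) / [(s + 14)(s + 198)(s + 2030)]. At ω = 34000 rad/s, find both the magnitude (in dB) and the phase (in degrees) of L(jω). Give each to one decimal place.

|j34000 + 0.69| = √(34000² + 0.69²) = 3.4e+04
|j34000 + 14| = √(34000² + 14²) = 3.4e+04
|j34000 + 198| = √(34000² + 198²) = 3.4e+04
|j34000 + 2030| = √(34000² + 2030²) = 3.406e+04
|L(j34000)| = 92.8 × 3.4e+04 / (3.4e+04 × 3.4e+04 × 3.406e+04) = 8.0133e-08
20 log₁₀(8.0133e-08) = -141.92 dB
∠(j34000 + 0.69) = arctan(34000/0.69) = 90.00°
∠(j34000 + 14) = arctan(34000/14) = 89.98°
∠(j34000 + 198) = arctan(34000/198) = 89.67°
∠(j34000 + 2030) = arctan(34000/2030) = 86.58°
∠L(j34000) = 90.00° − (89.98° + 89.67° + 86.58°) = -176.23°

|L| = -141.9 dB, ∠L = -176.2°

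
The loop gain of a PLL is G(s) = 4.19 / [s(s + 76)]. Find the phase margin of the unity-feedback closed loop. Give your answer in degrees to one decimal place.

Gain crossover: |G(jω)| = 1 at ω ≈ 0.0551 rad/s.
∠G(j0.0551) = −90° − arctan(0.0551/76) ≈ -90.04°
PM = 180° + (-90.04°) = 89.96°

90.0°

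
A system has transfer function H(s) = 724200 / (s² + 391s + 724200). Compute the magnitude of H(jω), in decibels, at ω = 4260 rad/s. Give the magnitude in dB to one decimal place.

-27.7 dB

|(j4260)² + 391(j4260) + 724200| = |-1.7423e+07 + j1.6657e+06| = 1.75e+07
|H(j4260)| = 724200 / 1.75e+07 = 0.041376
20 log₁₀(0.041376) = -27.66 dB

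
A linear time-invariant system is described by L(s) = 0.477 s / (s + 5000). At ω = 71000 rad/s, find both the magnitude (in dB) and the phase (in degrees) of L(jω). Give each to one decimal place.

|L| = -6.5 dB, ∠L = 4.0 deg

|j71000| = 7.1e+04
|j71000 + 5000| = √(71000² + 5000²) = 7.118e+04
|L(j71000)| = 0.477 × 7.1e+04 / 7.118e+04 = 0.47582
20 log₁₀(0.47582) = -6.45 dB
∠(j71000) = 90.00°
∠(j71000 + 5000) = arctan(71000/5000) = 85.97°
∠L(j71000) = 90.00° − 85.97° = 4.03°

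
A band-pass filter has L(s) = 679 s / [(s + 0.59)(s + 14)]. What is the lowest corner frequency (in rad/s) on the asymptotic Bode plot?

0.59 rad/s

Break frequencies occur at each pole and zero magnitude: 0.59 rad/s, 14 rad/s.
The lowest is 0.59 rad/s.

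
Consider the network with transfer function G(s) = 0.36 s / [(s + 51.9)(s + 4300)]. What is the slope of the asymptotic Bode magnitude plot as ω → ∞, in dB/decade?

-20 dB/decade

With 1 zero and 2 poles, the high-frequency asymptotic slope is 20 × (1 − 2) = -20 dB/decade.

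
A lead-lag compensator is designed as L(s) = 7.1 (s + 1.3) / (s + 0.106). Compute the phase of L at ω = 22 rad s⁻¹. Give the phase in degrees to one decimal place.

-3.1°

∠(j22 + 1.3) = arctan(22/1.3) = 86.62°
∠(j22 + 0.106) = arctan(22/0.106) = 89.72°
∠L(j22) = 86.62° − 89.72° = -3.11°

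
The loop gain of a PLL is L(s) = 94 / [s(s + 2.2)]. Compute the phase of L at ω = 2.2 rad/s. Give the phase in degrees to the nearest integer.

∠(j2.2 + 2.2) = arctan(2.2/2.2) = 45.00°
∠(j2.2) = 90.00°
∠L(j2.2) = − (45.00° + 90.00°) = -135.00°

-135 deg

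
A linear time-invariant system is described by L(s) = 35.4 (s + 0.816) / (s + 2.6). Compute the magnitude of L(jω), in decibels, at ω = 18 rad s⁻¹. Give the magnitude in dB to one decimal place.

|j18 + 0.816| = √(18² + 0.816²) = 18.02
|j18 + 2.6| = √(18² + 2.6²) = 18.19
|L(j18)| = 35.4 × 18.02 / 18.19 = 35.072
20 log₁₀(35.072) = 30.90 dB

30.9 dB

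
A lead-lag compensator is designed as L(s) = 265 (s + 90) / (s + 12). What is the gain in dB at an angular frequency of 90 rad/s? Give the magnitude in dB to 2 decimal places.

51.40 dB

|j90 + 90| = √(90² + 90²) = 127.3
|j90 + 12| = √(90² + 12²) = 90.8
|L(j90)| = 265 × 127.3 / 90.8 = 371.48
20 log₁₀(371.48) = 51.399 dB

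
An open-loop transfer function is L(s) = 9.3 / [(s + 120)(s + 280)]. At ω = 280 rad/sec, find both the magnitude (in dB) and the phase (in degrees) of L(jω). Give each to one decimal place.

|L| = -82.3 dB, ∠L = -111.8°

|j280 + 120| = √(280² + 120²) = 304.6
|j280 + 280| = √(280² + 280²) = 396
|L(j280)| = 9.3 / (304.6 × 396) = 7.7097e-05
20 log₁₀(7.7097e-05) = -82.26 dB
∠(j280 + 120) = arctan(280/120) = 66.80°
∠(j280 + 280) = arctan(280/280) = 45.00°
∠L(j280) = − (66.80° + 45.00°) = -111.80°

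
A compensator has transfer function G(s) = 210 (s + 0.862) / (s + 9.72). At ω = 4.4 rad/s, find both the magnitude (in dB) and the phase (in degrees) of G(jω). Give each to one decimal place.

|G| = 38.9 dB, ∠G = 54.6 deg

|j4.4 + 0.862| = √(4.4² + 0.862²) = 4.484
|j4.4 + 9.72| = √(4.4² + 9.72²) = 10.67
|G(j4.4)| = 210 × 4.484 / 10.67 = 88.248
20 log₁₀(88.248) = 38.91 dB
∠(j4.4 + 0.862) = arctan(4.4/0.862) = 78.92°
∠(j4.4 + 9.72) = arctan(4.4/9.72) = 24.36°
∠G(j4.4) = 78.92° − 24.36° = 54.56°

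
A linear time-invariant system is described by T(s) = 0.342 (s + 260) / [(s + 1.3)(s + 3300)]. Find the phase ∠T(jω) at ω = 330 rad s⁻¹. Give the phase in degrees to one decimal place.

∠(j330 + 260) = arctan(330/260) = 51.77°
∠(j330 + 1.3) = arctan(330/1.3) = 89.77°
∠(j330 + 3300) = arctan(330/3300) = 5.71°
∠T(j330) = 51.77° − (89.77° + 5.71°) = -43.72°

-43.7°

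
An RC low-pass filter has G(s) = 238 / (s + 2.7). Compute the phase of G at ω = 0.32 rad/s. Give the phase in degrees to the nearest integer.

-7 deg

∠(j0.32 + 2.7) = arctan(0.32/2.7) = 6.76°
∠G(j0.32) = −6.76° = -6.76°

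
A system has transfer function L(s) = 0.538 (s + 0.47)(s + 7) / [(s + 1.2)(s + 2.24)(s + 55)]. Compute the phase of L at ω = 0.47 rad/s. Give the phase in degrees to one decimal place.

∠(j0.47 + 0.47) = arctan(0.47/0.47) = 45.00°
∠(j0.47 + 7) = arctan(0.47/7) = 3.84°
∠(j0.47 + 1.2) = arctan(0.47/1.2) = 21.39°
∠(j0.47 + 2.24) = arctan(0.47/2.24) = 11.85°
∠(j0.47 + 55) = arctan(0.47/55) = 0.49°
∠L(j0.47) = 45.00° + 3.84° − (21.39° + 11.85° + 0.49°) = 15.11°

15.1 deg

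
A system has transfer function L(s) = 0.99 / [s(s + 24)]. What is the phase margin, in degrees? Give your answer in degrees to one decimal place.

Gain crossover: |L(jω)| = 1 at ω ≈ 0.0412 rad/s.
∠L(j0.0412) = −90° − arctan(0.0412/24) ≈ -90.10°
PM = 180° + (-90.10°) = 89.90°

89.9°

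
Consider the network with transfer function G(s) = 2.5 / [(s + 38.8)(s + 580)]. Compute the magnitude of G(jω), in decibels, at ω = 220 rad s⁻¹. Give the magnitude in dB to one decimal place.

-94.9 dB

|j220 + 38.8| = √(220² + 38.8²) = 223.4
|j220 + 580| = √(220² + 580²) = 620.3
|G(j220)| = 2.5 / (223.4 × 620.3) = 1.804e-05
20 log₁₀(1.804e-05) = -94.88 dB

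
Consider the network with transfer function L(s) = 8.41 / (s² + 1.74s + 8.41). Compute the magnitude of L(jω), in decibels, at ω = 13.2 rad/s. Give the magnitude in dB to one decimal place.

|(j13.2)² + 1.74(j13.2) + 8.41| = |-165.83 + j22.968| = 167.4
|L(j13.2)| = 8.41 / 167.4 = 0.050235
20 log₁₀(0.050235) = -25.98 dB

-26.0 dB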